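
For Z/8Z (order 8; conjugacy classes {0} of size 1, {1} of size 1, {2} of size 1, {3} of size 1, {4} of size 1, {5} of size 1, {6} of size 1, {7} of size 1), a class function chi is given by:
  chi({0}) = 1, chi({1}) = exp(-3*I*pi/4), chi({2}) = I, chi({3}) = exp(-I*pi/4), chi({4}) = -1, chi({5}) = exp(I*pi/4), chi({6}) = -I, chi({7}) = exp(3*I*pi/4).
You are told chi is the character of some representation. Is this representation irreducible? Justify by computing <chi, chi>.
Irreducible: <chi, chi> = 1.

Why: <chi, chi> = (1/|G|) sum_C |C| * |chi(C)|^2 = (1/8)[1*|1|^2 + 1*|exp(-3*I*pi/4)|^2 + 1*|I|^2 + 1*|exp(-I*pi/4)|^2 + 1*|-1|^2 + 1*|exp(I*pi/4)|^2 + 1*|-I|^2 + 1*|exp(3*I*pi/4)|^2]
  = (1/8)[(1) + (1) + (1) + (1) + (1) + (1) + (1) + (1)] = 8/8 = 1.
(Exp terms are combined using exp(i*s)*conj(exp(i*t)) = exp(i*(s-t)), and sums of them are collapsed using the identity that for every m > 1 the m distinct m-th roots of unity sum to 0, e.g. 1 + exp(2*I*pi/3) + exp(-2*I*pi/3) = 0.)
A character is irreducible iff <chi, chi> = 1, so this representation is irreducible.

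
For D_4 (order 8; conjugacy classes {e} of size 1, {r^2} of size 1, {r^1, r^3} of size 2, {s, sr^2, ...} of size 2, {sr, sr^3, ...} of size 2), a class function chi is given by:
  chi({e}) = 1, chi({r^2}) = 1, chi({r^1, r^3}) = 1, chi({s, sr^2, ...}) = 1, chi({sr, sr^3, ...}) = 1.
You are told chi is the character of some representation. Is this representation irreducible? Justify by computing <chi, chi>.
Irreducible: <chi, chi> = 1.

Derivation: <chi, chi> = (1/|G|) sum_C |C| * |chi(C)|^2 = (1/8)[1*|1|^2 + 1*|1|^2 + 2*|1|^2 + 2*|1|^2 + 2*|1|^2]
  = (1/8)[(1) + (1) + (2) + (2) + (2)] = 8/8 = 1.
A character is irreducible iff <chi, chi> = 1, so this representation is irreducible.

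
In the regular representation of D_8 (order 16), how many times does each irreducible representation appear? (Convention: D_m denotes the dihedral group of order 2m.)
Each irreducible V_i of dimension d_i appears with multiplicity d_i, i.e. rho_reg = (direct sum over all irreducibles V_i) d_i V_i. The irreducible dimensions for D_8 are 1, 1, 1, 1, 2, 2, 2: 4 irreducibles of dimension 1, each with multiplicity 1; 3 irreducibles of dimension 2, each with multiplicity 2. Total dimension 4*1*1 + 3*2*2 = 16 = |G|.

Argument: General theorem: in the regular representation of a finite group G, each irreducible appears with multiplicity equal to its dimension. Check: dim(rho_reg) = sum d_i^2 = 1 + 1 + 1 + 1 + 4 + 4 + 4 = 16 = |G|.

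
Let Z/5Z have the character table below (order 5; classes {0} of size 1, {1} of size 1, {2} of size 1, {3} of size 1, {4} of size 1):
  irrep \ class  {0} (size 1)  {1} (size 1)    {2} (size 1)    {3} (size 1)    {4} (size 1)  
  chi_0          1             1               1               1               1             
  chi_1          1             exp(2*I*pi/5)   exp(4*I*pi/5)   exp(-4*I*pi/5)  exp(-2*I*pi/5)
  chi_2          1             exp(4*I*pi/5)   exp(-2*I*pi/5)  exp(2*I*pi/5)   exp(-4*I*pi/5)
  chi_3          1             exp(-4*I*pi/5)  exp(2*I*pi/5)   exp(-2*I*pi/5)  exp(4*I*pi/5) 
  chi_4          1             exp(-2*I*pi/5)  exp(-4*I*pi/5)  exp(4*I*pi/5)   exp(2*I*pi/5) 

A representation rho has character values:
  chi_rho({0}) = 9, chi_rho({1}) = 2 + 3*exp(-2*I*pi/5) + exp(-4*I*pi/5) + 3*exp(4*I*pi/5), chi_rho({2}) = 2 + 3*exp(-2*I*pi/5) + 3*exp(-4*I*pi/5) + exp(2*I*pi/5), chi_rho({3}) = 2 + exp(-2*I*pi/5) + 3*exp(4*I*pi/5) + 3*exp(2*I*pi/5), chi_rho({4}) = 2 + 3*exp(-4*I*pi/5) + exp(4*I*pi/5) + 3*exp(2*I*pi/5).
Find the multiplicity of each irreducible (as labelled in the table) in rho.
Multiplicities: chi_0: 2, chi_1: 0, chi_2: 3, chi_3: 1, chi_4: 3.

Solution. Use <chi_rho, chi> = (1/|G|) sum_C |C| * chi_rho(C) * conj(chi(C)) with |G| = 5 for each irreducible chi in the table:
  <chi_rho, chi_0> = (1/5)[1*(9)*conj(1) + 1*(2 + 3*exp(-2*I*pi/5) + exp(-4*I*pi/5) + 3*exp(4*I*pi/5))*conj(1) + 1*(2 + 3*exp(-2*I*pi/5) + 3*exp(-4*I*pi/5) + exp(2*I*pi/5))*conj(1) + 1*(2 + exp(-2*I*pi/5) + 3*exp(4*I*pi/5) + 3*exp(2*I*pi/5))*conj(1) + 1*(2 + 3*exp(-4*I*pi/5) + exp(4*I*pi/5) + 3*exp(2*I*pi/5))*conj(1)]
      = (1/5)[(9) + (2 + 3*exp(-2*I*pi/5) + exp(-4*I*pi/5) + 3*exp(4*I*pi/5)) + (2 + 3*exp(-2*I*pi/5) + 3*exp(-4*I*pi/5) + exp(2*I*pi/5)) + (2 + exp(-2*I*pi/5) + 3*exp(4*I*pi/5) + 3*exp(2*I*pi/5)) + (2 + 3*exp(-4*I*pi/5) + exp(4*I*pi/5) + 3*exp(2*I*pi/5))] = 10/5 = 2
  <chi_rho, chi_1> = (1/5)[1*(9)*conj(1) + 1*(2 + 3*exp(-2*I*pi/5) + exp(-4*I*pi/5) + 3*exp(4*I*pi/5))*conj(exp(2*I*pi/5)) + 1*(2 + 3*exp(-2*I*pi/5) + 3*exp(-4*I*pi/5) + exp(2*I*pi/5))*conj(exp(4*I*pi/5)) + 1*(2 + exp(-2*I*pi/5) + 3*exp(4*I*pi/5) + 3*exp(2*I*pi/5))*conj(exp(-4*I*pi/5)) + 1*(2 + 3*exp(-4*I*pi/5) + exp(4*I*pi/5) + 3*exp(2*I*pi/5))*conj(exp(-2*I*pi/5))]
      = (1/5)[(9) + (2*exp(-2*I*pi/5) + 3*exp(-4*I*pi/5) + exp(4*I*pi/5) + 3*exp(2*I*pi/5)) + (2*exp(-4*I*pi/5) + exp(-2*I*pi/5) + 3*exp(4*I*pi/5) + 3*exp(2*I*pi/5)) + (3*exp(-2*I*pi/5) + 3*exp(-4*I*pi/5) + exp(2*I*pi/5) + 2*exp(4*I*pi/5)) + (3*exp(-2*I*pi/5) + exp(-4*I*pi/5) + 3*exp(4*I*pi/5) + 2*exp(2*I*pi/5))] = 0/5 = 0
  <chi_rho, chi_2> = (1/5)[1*(9)*conj(1) + 1*(2 + 3*exp(-2*I*pi/5) + exp(-4*I*pi/5) + 3*exp(4*I*pi/5))*conj(exp(4*I*pi/5)) + 1*(2 + 3*exp(-2*I*pi/5) + 3*exp(-4*I*pi/5) + exp(2*I*pi/5))*conj(exp(-2*I*pi/5)) + 1*(2 + exp(-2*I*pi/5) + 3*exp(4*I*pi/5) + 3*exp(2*I*pi/5))*conj(exp(2*I*pi/5)) + 1*(2 + 3*exp(-4*I*pi/5) + exp(4*I*pi/5) + 3*exp(2*I*pi/5))*conj(exp(-4*I*pi/5))]
      = (1/5)[(9) + (3 + 2*exp(-4*I*pi/5) + exp(2*I*pi/5) + 3*exp(4*I*pi/5)) + (3 + 3*exp(-2*I*pi/5) + exp(4*I*pi/5) + 2*exp(2*I*pi/5)) + (3 + 2*exp(-2*I*pi/5) + exp(-4*I*pi/5) + 3*exp(2*I*pi/5)) + (3 + 3*exp(-4*I*pi/5) + exp(-2*I*pi/5) + 2*exp(4*I*pi/5))] = 15/5 = 3
  <chi_rho, chi_3> = (1/5)[1*(9)*conj(1) + 1*(2 + 3*exp(-2*I*pi/5) + exp(-4*I*pi/5) + 3*exp(4*I*pi/5))*conj(exp(-4*I*pi/5)) + 1*(2 + 3*exp(-2*I*pi/5) + 3*exp(-4*I*pi/5) + exp(2*I*pi/5))*conj(exp(2*I*pi/5)) + 1*(2 + exp(-2*I*pi/5) + 3*exp(4*I*pi/5) + 3*exp(2*I*pi/5))*conj(exp(-2*I*pi/5)) + 1*(2 + 3*exp(-4*I*pi/5) + exp(4*I*pi/5) + 3*exp(2*I*pi/5))*conj(exp(4*I*pi/5))]
      = (1/5)[(9) + (1 + 3*exp(-2*I*pi/5) + 2*exp(4*I*pi/5) + 3*exp(2*I*pi/5)) + (1 + 2*exp(-2*I*pi/5) + 3*exp(-4*I*pi/5) + 3*exp(4*I*pi/5)) + (1 + 3*exp(-4*I*pi/5) + 3*exp(4*I*pi/5) + 2*exp(2*I*pi/5)) + (1 + 3*exp(-2*I*pi/5) + 2*exp(-4*I*pi/5) + 3*exp(2*I*pi/5))] = 5/5 = 1
  <chi_rho, chi_4> = (1/5)[1*(9)*conj(1) + 1*(2 + 3*exp(-2*I*pi/5) + exp(-4*I*pi/5) + 3*exp(4*I*pi/5))*conj(exp(-2*I*pi/5)) + 1*(2 + 3*exp(-2*I*pi/5) + 3*exp(-4*I*pi/5) + exp(2*I*pi/5))*conj(exp(-4*I*pi/5)) + 1*(2 + exp(-2*I*pi/5) + 3*exp(4*I*pi/5) + 3*exp(2*I*pi/5))*conj(exp(4*I*pi/5)) + 1*(2 + 3*exp(-4*I*pi/5) + exp(4*I*pi/5) + 3*exp(2*I*pi/5))*conj(exp(2*I*pi/5))]
      = (1/5)[(9) + (3 + 3*exp(-4*I*pi/5) + exp(-2*I*pi/5) + 2*exp(2*I*pi/5)) + (3 + exp(-4*I*pi/5) + 2*exp(4*I*pi/5) + 3*exp(2*I*pi/5)) + (3 + 3*exp(-2*I*pi/5) + 2*exp(-4*I*pi/5) + exp(4*I*pi/5)) + (3 + 2*exp(-2*I*pi/5) + exp(2*I*pi/5) + 3*exp(4*I*pi/5))] = 15/5 = 3
(Exp terms are combined using exp(i*s)*conj(exp(i*t)) = exp(i*(s-t)), and sums of them are collapsed using the identity that for every m > 1 the m distinct m-th roots of unity sum to 0, e.g. 1 + exp(2*I*pi/3) + exp(-2*I*pi/3) = 0.)
Dimension check: dim(rho) = sum (mult * dim) = 2*1 + 0*1 + 3*1 + 1*1 + 3*1 = 9 = chi_rho(e) = 9.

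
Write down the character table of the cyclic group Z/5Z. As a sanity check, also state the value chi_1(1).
Character table of Z/5Z (irreps indexed chi_0,...,chi_4 with chi_k(m) = zeta_5^(k*m), zeta_5 = exp(2*pi*i/5)):
  irrep \ class  {0} (size 1)  {1} (size 1)    {2} (size 1)    {3} (size 1)    {4} (size 1)  
  chi_0          1             1               1               1               1             
  chi_1          1             exp(2*I*pi/5)   exp(4*I*pi/5)   exp(-4*I*pi/5)  exp(-2*I*pi/5)
  chi_2          1             exp(4*I*pi/5)   exp(-2*I*pi/5)  exp(2*I*pi/5)   exp(-4*I*pi/5)
  chi_3          1             exp(-4*I*pi/5)  exp(2*I*pi/5)   exp(-2*I*pi/5)  exp(4*I*pi/5) 
  chi_4          1             exp(-2*I*pi/5)  exp(-4*I*pi/5)  exp(4*I*pi/5)   exp(2*I*pi/5) 

Spot check: chi_1(1) = zeta_5^(1*1) = zeta_5^1 = exp(2*I*pi/5).

Justification: Z/5Z is abelian, so all 5 irreducible complex representations are 1-dimensional. They are given by chi_k(m) = zeta_5^(k*m) for k = 0,...,4. Row orthogonality: sum_m chi_k(m) conj(chi_l(m)) = 5 * [k = l].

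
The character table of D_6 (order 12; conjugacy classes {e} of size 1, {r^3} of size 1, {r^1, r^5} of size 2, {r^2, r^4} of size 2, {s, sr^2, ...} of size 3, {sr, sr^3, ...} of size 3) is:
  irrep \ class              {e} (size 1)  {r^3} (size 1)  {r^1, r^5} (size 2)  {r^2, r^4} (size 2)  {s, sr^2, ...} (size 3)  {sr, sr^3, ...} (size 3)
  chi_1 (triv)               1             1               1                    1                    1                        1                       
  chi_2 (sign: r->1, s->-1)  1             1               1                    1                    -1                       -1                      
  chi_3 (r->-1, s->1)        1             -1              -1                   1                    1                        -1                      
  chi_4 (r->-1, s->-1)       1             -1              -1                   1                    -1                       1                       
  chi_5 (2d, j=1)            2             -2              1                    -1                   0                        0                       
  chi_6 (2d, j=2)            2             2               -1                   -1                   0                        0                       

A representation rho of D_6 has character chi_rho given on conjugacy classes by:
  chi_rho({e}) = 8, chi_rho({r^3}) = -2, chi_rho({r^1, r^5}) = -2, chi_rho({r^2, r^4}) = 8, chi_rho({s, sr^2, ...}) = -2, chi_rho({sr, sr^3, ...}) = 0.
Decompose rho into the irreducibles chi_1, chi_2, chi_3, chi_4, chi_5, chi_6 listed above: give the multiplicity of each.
Multiplicities: chi_1: 1, chi_2: 2, chi_3: 2, chi_4: 3, chi_5: 0, chi_6: 0.

Reasoning: Use <chi_rho, chi> = (1/|G|) sum_C |C| * chi_rho(C) * conj(chi(C)) with |G| = 12 for each irreducible chi in the table:
  <chi_rho, chi_1> = (1/12)[1*(8)*conj(1) + 1*(-2)*conj(1) + 2*(-2)*conj(1) + 2*(8)*conj(1) + 3*(-2)*conj(1) + 3*(0)*conj(1)]
      = (1/12)[(8) + (-2) + (-4) + (16) + (-6) + (0)] = 12/12 = 1
  <chi_rho, chi_2> = (1/12)[1*(8)*conj(1) + 1*(-2)*conj(1) + 2*(-2)*conj(1) + 2*(8)*conj(1) + 3*(-2)*conj(-1) + 3*(0)*conj(-1)]
      = (1/12)[(8) + (-2) + (-4) + (16) + (6) + (0)] = 24/12 = 2
  <chi_rho, chi_3> = (1/12)[1*(8)*conj(1) + 1*(-2)*conj(-1) + 2*(-2)*conj(-1) + 2*(8)*conj(1) + 3*(-2)*conj(1) + 3*(0)*conj(-1)]
      = (1/12)[(8) + (2) + (4) + (16) + (-6) + (0)] = 24/12 = 2
  <chi_rho, chi_4> = (1/12)[1*(8)*conj(1) + 1*(-2)*conj(-1) + 2*(-2)*conj(-1) + 2*(8)*conj(1) + 3*(-2)*conj(-1) + 3*(0)*conj(1)]
      = (1/12)[(8) + (2) + (4) + (16) + (6) + (0)] = 36/12 = 3
  <chi_rho, chi_5> = (1/12)[1*(8)*conj(2) + 1*(-2)*conj(-2) + 2*(-2)*conj(1) + 2*(8)*conj(-1) + 3*(-2)*conj(0) + 3*(0)*conj(0)]
      = (1/12)[(16) + (4) + (-4) + (-16) + (0) + (0)] = 0/12 = 0
  <chi_rho, chi_6> = (1/12)[1*(8)*conj(2) + 1*(-2)*conj(2) + 2*(-2)*conj(-1) + 2*(8)*conj(-1) + 3*(-2)*conj(0) + 3*(0)*conj(0)]
      = (1/12)[(16) + (-4) + (4) + (-16) + (0) + (0)] = 0/12 = 0
Dimension check: dim(rho) = sum (mult * dim) = 1*1 + 2*1 + 2*1 + 3*1 + 0*2 + 0*2 = 8 = chi_rho(e) = 8.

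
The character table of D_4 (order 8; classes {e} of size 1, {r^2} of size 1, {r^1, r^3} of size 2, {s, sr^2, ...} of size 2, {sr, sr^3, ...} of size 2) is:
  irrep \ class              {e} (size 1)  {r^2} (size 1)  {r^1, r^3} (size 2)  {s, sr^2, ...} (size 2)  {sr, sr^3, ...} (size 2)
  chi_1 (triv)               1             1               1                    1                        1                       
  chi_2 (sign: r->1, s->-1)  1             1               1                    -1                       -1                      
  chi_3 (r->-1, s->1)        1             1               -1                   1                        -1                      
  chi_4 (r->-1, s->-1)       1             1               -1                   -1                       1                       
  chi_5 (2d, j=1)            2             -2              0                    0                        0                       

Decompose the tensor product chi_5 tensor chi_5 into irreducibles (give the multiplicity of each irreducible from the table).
chi_5 tensor chi_5 = chi_1 + chi_2 + chi_3 + chi_4 (all other irreducibles have multiplicity 0).

Proof sketch: The character of a tensor product is the pointwise product (chi_5 * chi_5)(C) = chi_5(C) * chi_5(C):
  {e}: (2)*(2), {r^2}: (-2)*(-2), {r^1, r^3}: (0)*(0), {s, sr^2, ...}: (0)*(0), {sr, sr^3, ...}: (0)*(0)
so (chi_5 * chi_5) takes values
  {e} -> 4, {r^2} -> 4, {r^1, r^3} -> 0, {s, sr^2, ...} -> 0, {sr, sr^3, ...} -> 0.
Now take the inner product of this character with each irreducible chi from the table, <chi_5*chi_5, chi> = (1/8) sum_C |C| (chi_5*chi_5)(C) conj(chi(C)):
  <chi_5*chi_5, chi_1> = (1/8)[1*(4)*conj(1) + 1*(4)*conj(1) + 2*(0)*conj(1) + 2*(0)*conj(1) + 2*(0)*conj(1)]
      = (1/8)[(4) + (4) + (0) + (0) + (0)] = 8/8 = 1
  <chi_5*chi_5, chi_2> = (1/8)[1*(4)*conj(1) + 1*(4)*conj(1) + 2*(0)*conj(1) + 2*(0)*conj(-1) + 2*(0)*conj(-1)]
      = (1/8)[(4) + (4) + (0) + (0) + (0)] = 8/8 = 1
  <chi_5*chi_5, chi_3> = (1/8)[1*(4)*conj(1) + 1*(4)*conj(1) + 2*(0)*conj(-1) + 2*(0)*conj(1) + 2*(0)*conj(-1)]
      = (1/8)[(4) + (4) + (0) + (0) + (0)] = 8/8 = 1
  <chi_5*chi_5, chi_4> = (1/8)[1*(4)*conj(1) + 1*(4)*conj(1) + 2*(0)*conj(-1) + 2*(0)*conj(-1) + 2*(0)*conj(1)]
      = (1/8)[(4) + (4) + (0) + (0) + (0)] = 8/8 = 1
  <chi_5*chi_5, chi_5> = (1/8)[1*(4)*conj(2) + 1*(4)*conj(-2) + 2*(0)*conj(0) + 2*(0)*conj(0) + 2*(0)*conj(0)]
      = (1/8)[(8) + (-8) + (0) + (0) + (0)] = 0/8 = 0
Hence the multiplicities are chi_1: 1, chi_2: 1, chi_3: 1, chi_4: 1. Dimension check: dim(chi_5)*dim(chi_5) = 2*2 = 4 and sum (mult * dim) = 1*1 + 1*1 + 1*1 + 1*1 = 4.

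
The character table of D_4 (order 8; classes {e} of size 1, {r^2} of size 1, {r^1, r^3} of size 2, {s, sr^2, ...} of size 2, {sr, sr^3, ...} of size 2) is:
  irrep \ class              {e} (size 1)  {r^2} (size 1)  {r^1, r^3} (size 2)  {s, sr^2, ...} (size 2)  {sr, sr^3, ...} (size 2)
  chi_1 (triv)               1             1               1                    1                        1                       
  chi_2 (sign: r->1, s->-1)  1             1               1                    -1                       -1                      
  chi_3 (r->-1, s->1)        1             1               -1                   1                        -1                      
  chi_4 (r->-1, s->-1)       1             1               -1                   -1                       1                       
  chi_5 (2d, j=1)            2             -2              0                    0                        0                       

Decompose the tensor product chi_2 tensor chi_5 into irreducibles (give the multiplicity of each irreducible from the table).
chi_2 tensor chi_5 = chi_5 (all other irreducibles have multiplicity 0).

The character of a tensor product is the pointwise product (chi_2 * chi_5)(C) = chi_2(C) * chi_5(C):
  {e}: (1)*(2), {r^2}: (1)*(-2), {r^1, r^3}: (1)*(0), {s, sr^2, ...}: (-1)*(0), {sr, sr^3, ...}: (-1)*(0)
so (chi_2 * chi_5) takes values
  {e} -> 2, {r^2} -> -2, {r^1, r^3} -> 0, {s, sr^2, ...} -> 0, {sr, sr^3, ...} -> 0.
Now take the inner product of this character with each irreducible chi from the table, <chi_2*chi_5, chi> = (1/8) sum_C |C| (chi_2*chi_5)(C) conj(chi(C)):
  <chi_2*chi_5, chi_1> = (1/8)[1*(2)*conj(1) + 1*(-2)*conj(1) + 2*(0)*conj(1) + 2*(0)*conj(1) + 2*(0)*conj(1)]
      = (1/8)[(2) + (-2) + (0) + (0) + (0)] = 0/8 = 0
  <chi_2*chi_5, chi_2> = (1/8)[1*(2)*conj(1) + 1*(-2)*conj(1) + 2*(0)*conj(1) + 2*(0)*conj(-1) + 2*(0)*conj(-1)]
      = (1/8)[(2) + (-2) + (0) + (0) + (0)] = 0/8 = 0
  <chi_2*chi_5, chi_3> = (1/8)[1*(2)*conj(1) + 1*(-2)*conj(1) + 2*(0)*conj(-1) + 2*(0)*conj(1) + 2*(0)*conj(-1)]
      = (1/8)[(2) + (-2) + (0) + (0) + (0)] = 0/8 = 0
  <chi_2*chi_5, chi_4> = (1/8)[1*(2)*conj(1) + 1*(-2)*conj(1) + 2*(0)*conj(-1) + 2*(0)*conj(-1) + 2*(0)*conj(1)]
      = (1/8)[(2) + (-2) + (0) + (0) + (0)] = 0/8 = 0
  <chi_2*chi_5, chi_5> = (1/8)[1*(2)*conj(2) + 1*(-2)*conj(-2) + 2*(0)*conj(0) + 2*(0)*conj(0) + 2*(0)*conj(0)]
      = (1/8)[(4) + (4) + (0) + (0) + (0)] = 8/8 = 1
Hence the multiplicities are chi_5: 1. Dimension check: dim(chi_2)*dim(chi_5) = 1*2 = 2 and sum (mult * dim) = 1*2 = 2.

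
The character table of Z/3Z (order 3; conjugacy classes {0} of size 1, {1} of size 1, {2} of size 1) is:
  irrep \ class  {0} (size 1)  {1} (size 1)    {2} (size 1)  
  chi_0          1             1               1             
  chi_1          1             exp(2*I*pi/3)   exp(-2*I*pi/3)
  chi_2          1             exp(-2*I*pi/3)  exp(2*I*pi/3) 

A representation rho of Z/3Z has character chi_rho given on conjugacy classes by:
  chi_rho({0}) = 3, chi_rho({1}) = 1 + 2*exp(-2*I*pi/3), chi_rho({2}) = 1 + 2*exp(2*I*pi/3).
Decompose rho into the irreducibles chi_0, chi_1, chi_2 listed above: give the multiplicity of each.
Multiplicities: chi_0: 1, chi_1: 0, chi_2: 2.

Details: Use <chi_rho, chi> = (1/|G|) sum_C |C| * chi_rho(C) * conj(chi(C)) with |G| = 3 for each irreducible chi in the table:
  <chi_rho, chi_0> = (1/3)[1*(3)*conj(1) + 1*(1 + 2*exp(-2*I*pi/3))*conj(1) + 1*(1 + 2*exp(2*I*pi/3))*conj(1)]
      = (1/3)[(3) + (1 + 2*exp(-2*I*pi/3)) + (1 + 2*exp(2*I*pi/3))] = 3/3 = 1
  <chi_rho, chi_1> = (1/3)[1*(3)*conj(1) + 1*(1 + 2*exp(-2*I*pi/3))*conj(exp(2*I*pi/3)) + 1*(1 + 2*exp(2*I*pi/3))*conj(exp(-2*I*pi/3))]
      = (1/3)[(3) + (exp(-2*I*pi/3) + 2*exp(2*I*pi/3)) + (2*exp(-2*I*pi/3) + exp(2*I*pi/3))] = 0/3 = 0
  <chi_rho, chi_2> = (1/3)[1*(3)*conj(1) + 1*(1 + 2*exp(-2*I*pi/3))*conj(exp(-2*I*pi/3)) + 1*(1 + 2*exp(2*I*pi/3))*conj(exp(2*I*pi/3))]
      = (1/3)[(3) + (2 + exp(2*I*pi/3)) + (2 + exp(-2*I*pi/3))] = 6/3 = 2
(Exp terms are combined using exp(i*s)*conj(exp(i*t)) = exp(i*(s-t)), and sums of them are collapsed using the identity that for every m > 1 the m distinct m-th roots of unity sum to 0, e.g. 1 + exp(2*I*pi/3) + exp(-2*I*pi/3) = 0.)
Dimension check: dim(rho) = sum (mult * dim) = 1*1 + 0*1 + 2*1 = 3 = chi_rho(e) = 3.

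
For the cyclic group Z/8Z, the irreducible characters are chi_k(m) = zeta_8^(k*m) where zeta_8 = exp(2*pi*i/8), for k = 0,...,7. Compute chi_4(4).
chi_4(4) = zeta_8^16 = 1

Argument: chi_4(4) = zeta_8^(4*4) = zeta_8^16. Since zeta_8^8 = 1, this equals zeta_8^0 = exp(2*pi*i*0/8) = 1.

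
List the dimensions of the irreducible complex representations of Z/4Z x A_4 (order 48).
Dimensions: 1, 1, 1, 1, 1, 1, 1, 1, 1, 1, 1, 1, 3, 3, 3, 3

Why: There are 16 irreducibles (= number of conjugacy classes). Their dimensions d_i satisfy sum d_i^2 = |G| = 48: 1 + 1 + 1 + 1 + 1 + 1 + 1 + 1 + 1 + 1 + 1 + 1 + 9 + 9 + 9 + 9 = 48. (For the product with Z/4Z: each of the 4 1-dim characters of Z/4Z tensors with each irrep of A_4, giving 4 copies of each A_4-dimension.)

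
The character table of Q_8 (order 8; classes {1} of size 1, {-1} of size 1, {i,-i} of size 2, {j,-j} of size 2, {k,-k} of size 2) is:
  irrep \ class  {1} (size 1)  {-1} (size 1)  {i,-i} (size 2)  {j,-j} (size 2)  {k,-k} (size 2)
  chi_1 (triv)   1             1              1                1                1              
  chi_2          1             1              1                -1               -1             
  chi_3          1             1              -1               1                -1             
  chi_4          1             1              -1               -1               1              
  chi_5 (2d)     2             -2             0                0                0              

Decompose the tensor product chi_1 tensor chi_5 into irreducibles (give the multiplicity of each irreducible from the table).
chi_1 tensor chi_5 = chi_5 (all other irreducibles have multiplicity 0).

Explanation: The character of a tensor product is the pointwise product (chi_1 * chi_5)(C) = chi_1(C) * chi_5(C):
  {1}: (1)*(2), {-1}: (1)*(-2), {i,-i}: (1)*(0), {j,-j}: (1)*(0), {k,-k}: (1)*(0)
so (chi_1 * chi_5) takes values
  {1} -> 2, {-1} -> -2, {i,-i} -> 0, {j,-j} -> 0, {k,-k} -> 0.
Now take the inner product of this character with each irreducible chi from the table, <chi_1*chi_5, chi> = (1/8) sum_C |C| (chi_1*chi_5)(C) conj(chi(C)):
  <chi_1*chi_5, chi_1> = (1/8)[1*(2)*conj(1) + 1*(-2)*conj(1) + 2*(0)*conj(1) + 2*(0)*conj(1) + 2*(0)*conj(1)]
      = (1/8)[(2) + (-2) + (0) + (0) + (0)] = 0/8 = 0
  <chi_1*chi_5, chi_2> = (1/8)[1*(2)*conj(1) + 1*(-2)*conj(1) + 2*(0)*conj(1) + 2*(0)*conj(-1) + 2*(0)*conj(-1)]
      = (1/8)[(2) + (-2) + (0) + (0) + (0)] = 0/8 = 0
  <chi_1*chi_5, chi_3> = (1/8)[1*(2)*conj(1) + 1*(-2)*conj(1) + 2*(0)*conj(-1) + 2*(0)*conj(1) + 2*(0)*conj(-1)]
      = (1/8)[(2) + (-2) + (0) + (0) + (0)] = 0/8 = 0
  <chi_1*chi_5, chi_4> = (1/8)[1*(2)*conj(1) + 1*(-2)*conj(1) + 2*(0)*conj(-1) + 2*(0)*conj(-1) + 2*(0)*conj(1)]
      = (1/8)[(2) + (-2) + (0) + (0) + (0)] = 0/8 = 0
  <chi_1*chi_5, chi_5> = (1/8)[1*(2)*conj(2) + 1*(-2)*conj(-2) + 2*(0)*conj(0) + 2*(0)*conj(0) + 2*(0)*conj(0)]
      = (1/8)[(4) + (4) + (0) + (0) + (0)] = 8/8 = 1
Hence the multiplicities are chi_5: 1. Dimension check: dim(chi_1)*dim(chi_5) = 1*2 = 2 and sum (mult * dim) = 1*2 = 2.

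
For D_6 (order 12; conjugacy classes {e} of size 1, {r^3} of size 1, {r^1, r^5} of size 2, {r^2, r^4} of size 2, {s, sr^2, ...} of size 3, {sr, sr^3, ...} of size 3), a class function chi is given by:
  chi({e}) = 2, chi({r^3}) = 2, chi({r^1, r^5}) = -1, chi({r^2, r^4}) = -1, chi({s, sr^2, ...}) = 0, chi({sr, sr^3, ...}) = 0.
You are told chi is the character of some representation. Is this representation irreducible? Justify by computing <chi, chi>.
Irreducible: <chi, chi> = 1.

Proof sketch: <chi, chi> = (1/|G|) sum_C |C| * |chi(C)|^2 = (1/12)[1*|2|^2 + 1*|2|^2 + 2*|-1|^2 + 2*|-1|^2 + 3*|0|^2 + 3*|0|^2]
  = (1/12)[(4) + (4) + (2) + (2) + (0) + (0)] = 12/12 = 1.
A character is irreducible iff <chi, chi> = 1, so this representation is irreducible.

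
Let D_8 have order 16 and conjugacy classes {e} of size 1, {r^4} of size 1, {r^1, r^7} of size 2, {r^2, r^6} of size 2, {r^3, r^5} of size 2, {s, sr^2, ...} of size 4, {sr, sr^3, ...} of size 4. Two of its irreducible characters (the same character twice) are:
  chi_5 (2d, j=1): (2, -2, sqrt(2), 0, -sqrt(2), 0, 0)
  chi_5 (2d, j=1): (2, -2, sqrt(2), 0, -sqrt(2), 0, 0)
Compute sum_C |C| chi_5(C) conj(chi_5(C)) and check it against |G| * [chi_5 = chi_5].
Sum = 16 = |G| = 16; so <chi_5, chi_5> = 1 (norm-1 confirms irreducibility).

Reasoning: Compute term by term over conjugacy classes (|C| * chi_5(C) * conj(chi_5(C))):
  1*(2)*conj(2) + 1*(-2)*conj(-2) + 2*(sqrt(2))*conj(sqrt(2)) + 2*(0)*conj(0) + 2*(-sqrt(2))*conj(-sqrt(2)) + 4*(0)*conj(0) + 4*(0)*conj(0)
  = (4) + (4) + (4) + (0) + (4) + (0) + (0)
  = 16.
Dividing by |G| = 16 gives 16/16 = 1, matching the row-orthogonality relation <chi_5, chi_5> = [chi_5 = chi_5].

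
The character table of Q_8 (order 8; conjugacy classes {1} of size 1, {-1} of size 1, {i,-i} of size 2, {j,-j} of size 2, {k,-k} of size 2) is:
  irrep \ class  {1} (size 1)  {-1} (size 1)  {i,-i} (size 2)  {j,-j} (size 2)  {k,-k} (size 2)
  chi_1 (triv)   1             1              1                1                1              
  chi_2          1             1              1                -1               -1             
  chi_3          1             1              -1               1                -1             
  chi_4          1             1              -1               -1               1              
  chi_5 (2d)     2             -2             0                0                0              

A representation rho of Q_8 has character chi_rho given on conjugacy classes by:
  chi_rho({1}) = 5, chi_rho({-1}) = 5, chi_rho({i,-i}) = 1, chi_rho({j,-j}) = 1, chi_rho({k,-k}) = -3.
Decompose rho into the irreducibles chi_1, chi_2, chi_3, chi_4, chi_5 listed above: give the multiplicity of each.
Multiplicities: chi_1: 1, chi_2: 2, chi_3: 2, chi_4: 0, chi_5: 0.

Derivation: Use <chi_rho, chi> = (1/|G|) sum_C |C| * chi_rho(C) * conj(chi(C)) with |G| = 8 for each irreducible chi in the table:
  <chi_rho, chi_1> = (1/8)[1*(5)*conj(1) + 1*(5)*conj(1) + 2*(1)*conj(1) + 2*(1)*conj(1) + 2*(-3)*conj(1)]
      = (1/8)[(5) + (5) + (2) + (2) + (-6)] = 8/8 = 1
  <chi_rho, chi_2> = (1/8)[1*(5)*conj(1) + 1*(5)*conj(1) + 2*(1)*conj(1) + 2*(1)*conj(-1) + 2*(-3)*conj(-1)]
      = (1/8)[(5) + (5) + (2) + (-2) + (6)] = 16/8 = 2
  <chi_rho, chi_3> = (1/8)[1*(5)*conj(1) + 1*(5)*conj(1) + 2*(1)*conj(-1) + 2*(1)*conj(1) + 2*(-3)*conj(-1)]
      = (1/8)[(5) + (5) + (-2) + (2) + (6)] = 16/8 = 2
  <chi_rho, chi_4> = (1/8)[1*(5)*conj(1) + 1*(5)*conj(1) + 2*(1)*conj(-1) + 2*(1)*conj(-1) + 2*(-3)*conj(1)]
      = (1/8)[(5) + (5) + (-2) + (-2) + (-6)] = 0/8 = 0
  <chi_rho, chi_5> = (1/8)[1*(5)*conj(2) + 1*(5)*conj(-2) + 2*(1)*conj(0) + 2*(1)*conj(0) + 2*(-3)*conj(0)]
      = (1/8)[(10) + (-10) + (0) + (0) + (0)] = 0/8 = 0
Dimension check: dim(rho) = sum (mult * dim) = 1*1 + 2*1 + 2*1 + 0*1 + 0*2 = 5 = chi_rho(e) = 5.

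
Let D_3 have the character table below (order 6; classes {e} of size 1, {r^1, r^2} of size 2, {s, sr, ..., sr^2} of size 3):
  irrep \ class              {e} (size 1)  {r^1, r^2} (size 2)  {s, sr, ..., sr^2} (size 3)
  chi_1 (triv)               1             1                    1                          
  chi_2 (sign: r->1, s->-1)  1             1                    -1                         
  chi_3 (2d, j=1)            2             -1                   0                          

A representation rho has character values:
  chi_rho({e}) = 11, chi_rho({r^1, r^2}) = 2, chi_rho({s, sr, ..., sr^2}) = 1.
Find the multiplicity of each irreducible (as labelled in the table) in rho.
Multiplicities: chi_1: 3, chi_2: 2, chi_3: 3.

Use <chi_rho, chi> = (1/|G|) sum_C |C| * chi_rho(C) * conj(chi(C)) with |G| = 6 for each irreducible chi in the table:
  <chi_rho, chi_1> = (1/6)[1*(11)*conj(1) + 2*(2)*conj(1) + 3*(1)*conj(1)]
      = (1/6)[(11) + (4) + (3)] = 18/6 = 3
  <chi_rho, chi_2> = (1/6)[1*(11)*conj(1) + 2*(2)*conj(1) + 3*(1)*conj(-1)]
      = (1/6)[(11) + (4) + (-3)] = 12/6 = 2
  <chi_rho, chi_3> = (1/6)[1*(11)*conj(2) + 2*(2)*conj(-1) + 3*(1)*conj(0)]
      = (1/6)[(22) + (-4) + (0)] = 18/6 = 3
Dimension check: dim(rho) = sum (mult * dim) = 3*1 + 2*1 + 3*2 = 11 = chi_rho(e) = 11.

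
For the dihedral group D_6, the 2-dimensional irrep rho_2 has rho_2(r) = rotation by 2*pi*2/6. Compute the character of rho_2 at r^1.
chi_{rho_2}(r^1) = 2*cos(2*pi*2*1/6) = -1

Justification: rho_2(r^1) is rotation by angle 2*pi*2*1/6, whose trace is 2*cos(2*pi*2*1/6) = -1.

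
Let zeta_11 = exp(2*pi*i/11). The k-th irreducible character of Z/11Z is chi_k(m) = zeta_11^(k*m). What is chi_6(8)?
chi_6(8) = zeta_11^48 = exp(8*I*pi/11)

Working: chi_6(8) = zeta_11^(6*8) = zeta_11^48. Since zeta_11^11 = 1, this equals zeta_11^4 = exp(2*pi*i*4/11) = exp(8*I*pi/11).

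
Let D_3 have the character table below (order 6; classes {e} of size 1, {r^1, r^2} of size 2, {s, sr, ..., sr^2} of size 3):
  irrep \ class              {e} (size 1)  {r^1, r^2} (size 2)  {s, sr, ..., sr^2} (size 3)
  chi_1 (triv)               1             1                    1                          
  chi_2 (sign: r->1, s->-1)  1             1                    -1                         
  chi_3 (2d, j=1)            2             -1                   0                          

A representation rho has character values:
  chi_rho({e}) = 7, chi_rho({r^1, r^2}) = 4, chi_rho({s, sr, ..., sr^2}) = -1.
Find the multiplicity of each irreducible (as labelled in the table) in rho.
Multiplicities: chi_1: 2, chi_2: 3, chi_3: 1.

Explanation: Use <chi_rho, chi> = (1/|G|) sum_C |C| * chi_rho(C) * conj(chi(C)) with |G| = 6 for each irreducible chi in the table:
  <chi_rho, chi_1> = (1/6)[1*(7)*conj(1) + 2*(4)*conj(1) + 3*(-1)*conj(1)]
      = (1/6)[(7) + (8) + (-3)] = 12/6 = 2
  <chi_rho, chi_2> = (1/6)[1*(7)*conj(1) + 2*(4)*conj(1) + 3*(-1)*conj(-1)]
      = (1/6)[(7) + (8) + (3)] = 18/6 = 3
  <chi_rho, chi_3> = (1/6)[1*(7)*conj(2) + 2*(4)*conj(-1) + 3*(-1)*conj(0)]
      = (1/6)[(14) + (-8) + (0)] = 6/6 = 1
Dimension check: dim(rho) = sum (mult * dim) = 2*1 + 3*1 + 1*2 = 7 = chi_rho(e) = 7.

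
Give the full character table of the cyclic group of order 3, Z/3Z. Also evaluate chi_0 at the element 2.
Character table of Z/3Z (irreps indexed chi_0,...,chi_2 with chi_k(m) = zeta_3^(k*m), zeta_3 = exp(2*pi*i/3)):
  irrep \ class  {0} (size 1)  {1} (size 1)    {2} (size 1)  
  chi_0          1             1               1             
  chi_1          1             exp(2*I*pi/3)   exp(-2*I*pi/3)
  chi_2          1             exp(-2*I*pi/3)  exp(2*I*pi/3) 

Spot check: chi_0(2) = zeta_3^(0*2) = zeta_3^0 = 1.

Argument: Z/3Z is abelian, so all 3 irreducible complex representations are 1-dimensional. They are given by chi_k(m) = zeta_3^(k*m) for k = 0,...,2. Row orthogonality: sum_m chi_k(m) conj(chi_l(m)) = 3 * [k = l].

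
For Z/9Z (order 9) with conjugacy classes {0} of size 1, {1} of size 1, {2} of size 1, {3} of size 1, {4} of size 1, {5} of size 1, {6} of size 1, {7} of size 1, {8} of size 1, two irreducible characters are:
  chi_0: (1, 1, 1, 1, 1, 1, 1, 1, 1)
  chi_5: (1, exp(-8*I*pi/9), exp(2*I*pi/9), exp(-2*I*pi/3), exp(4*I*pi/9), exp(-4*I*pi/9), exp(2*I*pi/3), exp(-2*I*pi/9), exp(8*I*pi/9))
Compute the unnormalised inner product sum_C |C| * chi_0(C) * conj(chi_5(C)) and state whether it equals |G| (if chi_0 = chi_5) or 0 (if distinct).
Sum = 0; so <chi_0, chi_5> = 0 (distinct irreducibles are orthogonal).

Derivation: Compute term by term over conjugacy classes (|C| * chi_0(C) * conj(chi_5(C))):
  1*(1)*conj(1) + 1*(1)*conj(exp(-8*I*pi/9)) + 1*(1)*conj(exp(2*I*pi/9)) + 1*(1)*conj(exp(-2*I*pi/3)) + 1*(1)*conj(exp(4*I*pi/9)) + 1*(1)*conj(exp(-4*I*pi/9)) + 1*(1)*conj(exp(2*I*pi/3)) + 1*(1)*conj(exp(-2*I*pi/9)) + 1*(1)*conj(exp(8*I*pi/9))
  = (1) + (exp(8*I*pi/9)) + (exp(-2*I*pi/9)) + (exp(2*I*pi/3)) + (exp(-4*I*pi/9)) + (exp(4*I*pi/9)) + (exp(-2*I*pi/3)) + (exp(2*I*pi/9)) + (exp(-8*I*pi/9))
  = 0.
(Exp terms are combined using exp(i*s)*conj(exp(i*t)) = exp(i*(s-t)), and sums of them are collapsed using the identity that for every m > 1 the m distinct m-th roots of unity sum to 0, e.g. 1 + exp(2*I*pi/3) + exp(-2*I*pi/3) = 0.)
Dividing by |G| = 9 gives 0/9 = 0, matching the row-orthogonality relation <chi_0, chi_5> = [chi_0 = chi_5].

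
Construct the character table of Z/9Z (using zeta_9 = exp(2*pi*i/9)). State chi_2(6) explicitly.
Character table of Z/9Z (irreps indexed chi_0,...,chi_8 with chi_k(m) = zeta_9^(k*m), zeta_9 = exp(2*pi*i/9)):
  irrep \ class  {0} (size 1)  {1} (size 1)    {2} (size 1)    {3} (size 1)    {4} (size 1)    {5} (size 1)    {6} (size 1)    {7} (size 1)    {8} (size 1)  
  chi_0          1             1               1               1               1               1               1               1               1             
  chi_1          1             exp(2*I*pi/9)   exp(4*I*pi/9)   exp(2*I*pi/3)   exp(8*I*pi/9)   exp(-8*I*pi/9)  exp(-2*I*pi/3)  exp(-4*I*pi/9)  exp(-2*I*pi/9)
  chi_2          1             exp(4*I*pi/9)   exp(8*I*pi/9)   exp(-2*I*pi/3)  exp(-2*I*pi/9)  exp(2*I*pi/9)   exp(2*I*pi/3)   exp(-8*I*pi/9)  exp(-4*I*pi/9)
  chi_3          1             exp(2*I*pi/3)   exp(-2*I*pi/3)  1               exp(2*I*pi/3)   exp(-2*I*pi/3)  1               exp(2*I*pi/3)   exp(-2*I*pi/3)
  chi_4          1             exp(8*I*pi/9)   exp(-2*I*pi/9)  exp(2*I*pi/3)   exp(-4*I*pi/9)  exp(4*I*pi/9)   exp(-2*I*pi/3)  exp(2*I*pi/9)   exp(-8*I*pi/9)
  chi_5          1             exp(-8*I*pi/9)  exp(2*I*pi/9)   exp(-2*I*pi/3)  exp(4*I*pi/9)   exp(-4*I*pi/9)  exp(2*I*pi/3)   exp(-2*I*pi/9)  exp(8*I*pi/9) 
  chi_6          1             exp(-2*I*pi/3)  exp(2*I*pi/3)   1               exp(-2*I*pi/3)  exp(2*I*pi/3)   1               exp(-2*I*pi/3)  exp(2*I*pi/3) 
  chi_7          1             exp(-4*I*pi/9)  exp(-8*I*pi/9)  exp(2*I*pi/3)   exp(2*I*pi/9)   exp(-2*I*pi/9)  exp(-2*I*pi/3)  exp(8*I*pi/9)   exp(4*I*pi/9) 
  chi_8          1             exp(-2*I*pi/9)  exp(-4*I*pi/9)  exp(-2*I*pi/3)  exp(-8*I*pi/9)  exp(8*I*pi/9)   exp(2*I*pi/3)   exp(4*I*pi/9)   exp(2*I*pi/9) 

Spot check: chi_2(6) = zeta_9^(2*6) = zeta_9^12 = exp(2*I*pi/3).

Why: Z/9Z is abelian, so all 9 irreducible complex representations are 1-dimensional. They are given by chi_k(m) = zeta_9^(k*m) for k = 0,...,8. Row orthogonality: sum_m chi_k(m) conj(chi_l(m)) = 9 * [k = l].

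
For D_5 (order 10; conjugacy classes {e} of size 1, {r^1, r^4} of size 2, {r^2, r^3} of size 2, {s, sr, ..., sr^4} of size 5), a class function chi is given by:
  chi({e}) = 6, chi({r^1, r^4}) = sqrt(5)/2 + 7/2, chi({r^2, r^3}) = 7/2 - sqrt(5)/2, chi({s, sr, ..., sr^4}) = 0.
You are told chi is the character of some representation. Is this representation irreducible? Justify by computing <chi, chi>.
Not irreducible (reducible): <chi, chi> = 9 > 1.

Proof sketch: <chi, chi> = (1/|G|) sum_C |C| * |chi(C)|^2 = (1/10)[1*|6|^2 + 2*|sqrt(5)/2 + 7/2|^2 + 2*|7/2 - sqrt(5)/2|^2 + 5*|0|^2]
  = (1/10)[(36) + (7*sqrt(5) + 27) + (27 - 7*sqrt(5)) + (0)] = 90/10 = 9.
A character is irreducible iff <chi, chi> = 1, so this representation is reducible.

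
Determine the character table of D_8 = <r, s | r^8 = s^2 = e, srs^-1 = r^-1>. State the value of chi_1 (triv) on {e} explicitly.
Conjugacy classes: {e} of size 1, {r^4} of size 1, {r^1, r^7} of size 2, {r^2, r^6} of size 2, {r^3, r^5} of size 2, {s, sr^2, ...} of size 4, {sr, sr^3, ...} of size 4.
Character table:
  irrep \ class              {e} (size 1)  {r^4} (size 1)  {r^1, r^7} (size 2)  {r^2, r^6} (size 2)  {r^3, r^5} (size 2)  {s, sr^2, ...} (size 4)  {sr, sr^3, ...} (size 4)
  chi_1 (triv)               1             1               1                    1                    1                    1                        1                       
  chi_2 (sign: r->1, s->-1)  1             1               1                    1                    1                    -1                       -1                      
  chi_3 (r->-1, s->1)        1             1               -1                   1                    -1                   1                        -1                      
  chi_4 (r->-1, s->-1)       1             1               -1                   1                    -1                   -1                       1                       
  chi_5 (2d, j=1)            2             -2              sqrt(2)              0                    -sqrt(2)             0                        0                       
  chi_6 (2d, j=2)            2             2               0                    -2                   0                    0                        0                       
  chi_7 (2d, j=3)            2             -2              -sqrt(2)             0                    sqrt(2)              0                        0                       

Spot check: chi_1 (triv) on {e} = 1.

Working: D_8 has order 2*8 = 16 with 7 conjugacy classes, hence 7 irreducibles. Sum of squared dims 1 + 1 + 1 + 1 + 4 + 4 + 4 = 16 = |G|. Linear characters come from the abelianisation; the 2-dimensional irreps have character r^k -> 2*cos(2*pi*j*k/8), reflections -> 0.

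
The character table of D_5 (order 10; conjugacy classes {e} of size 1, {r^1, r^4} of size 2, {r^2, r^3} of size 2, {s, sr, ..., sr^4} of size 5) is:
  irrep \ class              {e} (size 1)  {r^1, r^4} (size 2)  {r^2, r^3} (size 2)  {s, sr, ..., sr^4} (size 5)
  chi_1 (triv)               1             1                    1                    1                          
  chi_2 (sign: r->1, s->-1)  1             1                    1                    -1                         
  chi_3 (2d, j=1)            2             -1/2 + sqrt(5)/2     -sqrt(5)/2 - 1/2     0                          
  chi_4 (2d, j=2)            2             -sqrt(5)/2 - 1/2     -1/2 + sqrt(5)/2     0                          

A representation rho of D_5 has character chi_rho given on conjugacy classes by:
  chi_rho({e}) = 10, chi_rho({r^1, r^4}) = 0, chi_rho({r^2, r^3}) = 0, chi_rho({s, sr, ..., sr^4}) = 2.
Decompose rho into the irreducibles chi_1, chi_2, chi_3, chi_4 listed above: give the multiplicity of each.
Multiplicities: chi_1: 2, chi_2: 0, chi_3: 2, chi_4: 2.

Justification: Use <chi_rho, chi> = (1/|G|) sum_C |C| * chi_rho(C) * conj(chi(C)) with |G| = 10 for each irreducible chi in the table:
  <chi_rho, chi_1> = (1/10)[1*(10)*conj(1) + 2*(0)*conj(1) + 2*(0)*conj(1) + 5*(2)*conj(1)]
      = (1/10)[(10) + (0) + (0) + (10)] = 20/10 = 2
  <chi_rho, chi_2> = (1/10)[1*(10)*conj(1) + 2*(0)*conj(1) + 2*(0)*conj(1) + 5*(2)*conj(-1)]
      = (1/10)[(10) + (0) + (0) + (-10)] = 0/10 = 0
  <chi_rho, chi_3> = (1/10)[1*(10)*conj(2) + 2*(0)*conj(-1/2 + sqrt(5)/2) + 2*(0)*conj(-sqrt(5)/2 - 1/2) + 5*(2)*conj(0)]
      = (1/10)[(20) + (0) + (0) + (0)] = 20/10 = 2
  <chi_rho, chi_4> = (1/10)[1*(10)*conj(2) + 2*(0)*conj(-sqrt(5)/2 - 1/2) + 2*(0)*conj(-1/2 + sqrt(5)/2) + 5*(2)*conj(0)]
      = (1/10)[(20) + (0) + (0) + (0)] = 20/10 = 2
Dimension check: dim(rho) = sum (mult * dim) = 2*1 + 0*1 + 2*2 + 2*2 = 10 = chi_rho(e) = 10.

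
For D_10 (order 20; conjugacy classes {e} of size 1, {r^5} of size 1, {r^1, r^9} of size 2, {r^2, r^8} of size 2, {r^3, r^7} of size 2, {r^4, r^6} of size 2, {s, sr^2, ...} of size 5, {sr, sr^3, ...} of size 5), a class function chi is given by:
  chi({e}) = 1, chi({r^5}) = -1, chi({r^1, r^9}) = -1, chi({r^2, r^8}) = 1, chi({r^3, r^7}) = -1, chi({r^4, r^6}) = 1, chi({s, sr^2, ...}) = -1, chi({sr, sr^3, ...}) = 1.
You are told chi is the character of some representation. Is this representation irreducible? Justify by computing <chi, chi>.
Irreducible: <chi, chi> = 1.

Justification: <chi, chi> = (1/|G|) sum_C |C| * |chi(C)|^2 = (1/20)[1*|1|^2 + 1*|-1|^2 + 2*|-1|^2 + 2*|1|^2 + 2*|-1|^2 + 2*|1|^2 + 5*|-1|^2 + 5*|1|^2]
  = (1/20)[(1) + (1) + (2) + (2) + (2) + (2) + (5) + (5)] = 20/20 = 1.
A character is irreducible iff <chi, chi> = 1, so this representation is irreducible.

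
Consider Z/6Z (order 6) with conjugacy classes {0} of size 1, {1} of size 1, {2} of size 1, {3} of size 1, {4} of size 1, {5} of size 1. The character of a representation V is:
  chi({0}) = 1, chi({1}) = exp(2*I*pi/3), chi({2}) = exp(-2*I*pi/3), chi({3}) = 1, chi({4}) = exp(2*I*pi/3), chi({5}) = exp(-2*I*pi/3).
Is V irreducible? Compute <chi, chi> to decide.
Irreducible: <chi, chi> = 1.

Explanation: <chi, chi> = (1/|G|) sum_C |C| * |chi(C)|^2 = (1/6)[1*|1|^2 + 1*|exp(2*I*pi/3)|^2 + 1*|exp(-2*I*pi/3)|^2 + 1*|1|^2 + 1*|exp(2*I*pi/3)|^2 + 1*|exp(-2*I*pi/3)|^2]
  = (1/6)[(1) + (1) + (1) + (1) + (1) + (1)] = 6/6 = 1.
(Exp terms are combined using exp(i*s)*conj(exp(i*t)) = exp(i*(s-t)), and sums of them are collapsed using the identity that for every m > 1 the m distinct m-th roots of unity sum to 0, e.g. 1 + exp(2*I*pi/3) + exp(-2*I*pi/3) = 0.)
A character is irreducible iff <chi, chi> = 1, so this representation is irreducible.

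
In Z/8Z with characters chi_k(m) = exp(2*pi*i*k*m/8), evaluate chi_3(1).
chi_3(1) = zeta_8^3 = exp(3*I*pi/4)

Reasoning: chi_3(1) = zeta_8^(3*1) = zeta_8^3. Since zeta_8^8 = 1, this equals zeta_8^3 = exp(2*pi*i*3/8) = exp(3*I*pi/4).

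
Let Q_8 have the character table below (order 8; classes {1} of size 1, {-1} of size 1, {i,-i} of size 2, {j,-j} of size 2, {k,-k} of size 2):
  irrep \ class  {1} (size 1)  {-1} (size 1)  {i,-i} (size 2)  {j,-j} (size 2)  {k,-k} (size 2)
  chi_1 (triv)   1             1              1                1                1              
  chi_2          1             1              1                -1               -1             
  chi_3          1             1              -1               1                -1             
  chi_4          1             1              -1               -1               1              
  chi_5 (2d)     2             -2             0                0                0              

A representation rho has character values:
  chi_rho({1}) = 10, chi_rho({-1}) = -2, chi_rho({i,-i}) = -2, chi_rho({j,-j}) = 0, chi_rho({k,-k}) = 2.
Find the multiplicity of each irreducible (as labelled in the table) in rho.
Multiplicities: chi_1: 1, chi_2: 0, chi_3: 1, chi_4: 2, chi_5: 3.

Justification: Use <chi_rho, chi> = (1/|G|) sum_C |C| * chi_rho(C) * conj(chi(C)) with |G| = 8 for each irreducible chi in the table:
  <chi_rho, chi_1> = (1/8)[1*(10)*conj(1) + 1*(-2)*conj(1) + 2*(-2)*conj(1) + 2*(0)*conj(1) + 2*(2)*conj(1)]
      = (1/8)[(10) + (-2) + (-4) + (0) + (4)] = 8/8 = 1
  <chi_rho, chi_2> = (1/8)[1*(10)*conj(1) + 1*(-2)*conj(1) + 2*(-2)*conj(1) + 2*(0)*conj(-1) + 2*(2)*conj(-1)]
      = (1/8)[(10) + (-2) + (-4) + (0) + (-4)] = 0/8 = 0
  <chi_rho, chi_3> = (1/8)[1*(10)*conj(1) + 1*(-2)*conj(1) + 2*(-2)*conj(-1) + 2*(0)*conj(1) + 2*(2)*conj(-1)]
      = (1/8)[(10) + (-2) + (4) + (0) + (-4)] = 8/8 = 1
  <chi_rho, chi_4> = (1/8)[1*(10)*conj(1) + 1*(-2)*conj(1) + 2*(-2)*conj(-1) + 2*(0)*conj(-1) + 2*(2)*conj(1)]
      = (1/8)[(10) + (-2) + (4) + (0) + (4)] = 16/8 = 2
  <chi_rho, chi_5> = (1/8)[1*(10)*conj(2) + 1*(-2)*conj(-2) + 2*(-2)*conj(0) + 2*(0)*conj(0) + 2*(2)*conj(0)]
      = (1/8)[(20) + (4) + (0) + (0) + (0)] = 24/8 = 3
Dimension check: dim(rho) = sum (mult * dim) = 1*1 + 0*1 + 1*1 + 2*1 + 3*2 = 10 = chi_rho(e) = 10.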